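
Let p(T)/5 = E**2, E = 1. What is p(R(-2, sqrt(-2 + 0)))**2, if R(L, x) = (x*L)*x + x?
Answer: 25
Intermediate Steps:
R(L, x) = x + L*x**2 (R(L, x) = (L*x)*x + x = L*x**2 + x = x + L*x**2)
p(T) = 5 (p(T) = 5*1**2 = 5*1 = 5)
p(R(-2, sqrt(-2 + 0)))**2 = 5**2 = 25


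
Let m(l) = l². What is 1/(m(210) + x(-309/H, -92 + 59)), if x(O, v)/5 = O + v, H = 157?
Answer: 157/6896250 ≈ 2.2766e-5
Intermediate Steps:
x(O, v) = 5*O + 5*v (x(O, v) = 5*(O + v) = 5*O + 5*v)
1/(m(210) + x(-309/H, -92 + 59)) = 1/(210² + (5*(-309/157) + 5*(-92 + 59))) = 1/(44100 + (5*(-309*1/157) + 5*(-33))) = 1/(44100 + (5*(-309/157) - 165)) = 1/(44100 + (-1545/157 - 165)) = 1/(44100 - 27450/157) = 1/(6896250/157) = 157/6896250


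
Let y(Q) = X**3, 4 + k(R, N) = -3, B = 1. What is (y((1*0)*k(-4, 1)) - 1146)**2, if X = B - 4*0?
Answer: 1311025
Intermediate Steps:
X = 1 (X = 1 - 4*0 = 1 + 0 = 1)
k(R, N) = -7 (k(R, N) = -4 - 3 = -7)
y(Q) = 1 (y(Q) = 1**3 = 1)
(y((1*0)*k(-4, 1)) - 1146)**2 = (1 - 1146)**2 = (-1145)**2 = 1311025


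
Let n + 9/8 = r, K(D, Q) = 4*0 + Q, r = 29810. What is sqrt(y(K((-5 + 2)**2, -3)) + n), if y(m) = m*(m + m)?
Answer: sqrt(477230)/4 ≈ 172.70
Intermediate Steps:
K(D, Q) = Q (K(D, Q) = 0 + Q = Q)
n = 238471/8 (n = -9/8 + 29810 = 238471/8 ≈ 29809.)
y(m) = 2*m**2 (y(m) = m*(2*m) = 2*m**2)
sqrt(y(K((-5 + 2)**2, -3)) + n) = sqrt(2*(-3)**2 + 238471/8) = sqrt(2*9 + 238471/8) = sqrt(18 + 238471/8) = sqrt(238615/8) = sqrt(477230)/4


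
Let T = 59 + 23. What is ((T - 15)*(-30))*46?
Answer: -92460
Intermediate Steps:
T = 82
((T - 15)*(-30))*46 = ((82 - 15)*(-30))*46 = (67*(-30))*46 = -2010*46 = -92460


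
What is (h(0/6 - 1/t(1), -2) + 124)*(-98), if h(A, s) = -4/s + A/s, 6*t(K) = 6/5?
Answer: -12593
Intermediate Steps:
t(K) = ⅕ (t(K) = (6/5)/6 = (6*(⅕))/6 = (⅙)*(6/5) = ⅕)
(h(0/6 - 1/t(1), -2) + 124)*(-98) = ((-4 + (0/6 - 1/⅕))/(-2) + 124)*(-98) = (-(-4 + (0*(⅙) - 1*5))/2 + 124)*(-98) = (-(-4 + (0 - 5))/2 + 124)*(-98) = (-(-4 - 5)/2 + 124)*(-98) = (-½*(-9) + 124)*(-98) = (9/2 + 124)*(-98) = (257/2)*(-98) = -12593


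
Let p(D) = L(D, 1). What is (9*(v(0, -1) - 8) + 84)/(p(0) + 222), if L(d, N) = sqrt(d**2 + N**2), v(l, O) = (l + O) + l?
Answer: 3/223 ≈ 0.013453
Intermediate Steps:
v(l, O) = O + 2*l (v(l, O) = (O + l) + l = O + 2*l)
L(d, N) = sqrt(N**2 + d**2)
p(D) = sqrt(1 + D**2) (p(D) = sqrt(1**2 + D**2) = sqrt(1 + D**2))
(9*(v(0, -1) - 8) + 84)/(p(0) + 222) = (9*((-1 + 2*0) - 8) + 84)/(sqrt(1 + 0**2) + 222) = (9*((-1 + 0) - 8) + 84)/(sqrt(1 + 0) + 222) = (9*(-1 - 8) + 84)/(sqrt(1) + 222) = (9*(-9) + 84)/(1 + 222) = (-81 + 84)/223 = 3*(1/223) = 3/223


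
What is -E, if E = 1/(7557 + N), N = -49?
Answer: -1/7508 ≈ -0.00013319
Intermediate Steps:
E = 1/7508 (E = 1/(7557 - 49) = 1/7508 ≈ 0.00013319)
-E = -1*1/7508 = -1/7508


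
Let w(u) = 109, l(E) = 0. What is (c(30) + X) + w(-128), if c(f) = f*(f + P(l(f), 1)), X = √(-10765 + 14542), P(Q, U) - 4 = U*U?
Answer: 1159 + √3777 ≈ 1220.5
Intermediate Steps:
P(Q, U) = 4 + U² (P(Q, U) = 4 + U*U = 4 + U²)
X = √3777 ≈ 61.457
c(f) = f*(5 + f) (c(f) = f*(f + (4 + 1²)) = f*(f + (4 + 1)) = f*(f + 5) = f*(5 + f))
(c(30) + X) + w(-128) = (30*(5 + 30) + √3777) + 109 = (30*35 + √3777) + 109 = (1050 + √3777) + 109 = 1159 + √3777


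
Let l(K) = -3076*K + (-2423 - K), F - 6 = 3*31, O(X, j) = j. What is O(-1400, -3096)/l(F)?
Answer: 1548/153523 ≈ 0.010083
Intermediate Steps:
F = 99 (F = 6 + 3*31 = 6 + 93 = 99)
l(K) = -2423 - 3077*K
O(-1400, -3096)/l(F) = -3096/(-2423 - 3077*99) = -3096/(-2423 - 304623) = -3096/(-307046) = -3096*(-1/307046) = 1548/153523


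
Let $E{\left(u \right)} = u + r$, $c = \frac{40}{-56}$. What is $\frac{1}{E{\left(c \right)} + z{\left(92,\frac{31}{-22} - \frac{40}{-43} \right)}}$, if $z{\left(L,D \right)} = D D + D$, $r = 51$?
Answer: $\frac{6264412}{313447129} \approx 0.019986$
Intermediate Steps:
$c = - \frac{5}{7}$ ($c = 40 \left(- \frac{1}{56}\right) = - \frac{5}{7} \approx -0.71429$)
$z{\left(L,D \right)} = D + D^{2}$ ($z{\left(L,D \right)} = D^{2} + D = D + D^{2}$)
$E{\left(u \right)} = 51 + u$ ($E{\left(u \right)} = u + 51 = 51 + u$)
$\frac{1}{E{\left(c \right)} + z{\left(92,\frac{31}{-22} - \frac{40}{-43} \right)}} = \frac{1}{\left(51 - \frac{5}{7}\right) + \left(\frac{31}{-22} - \frac{40}{-43}\right) \left(1 + \left(\frac{31}{-22} - \frac{40}{-43}\right)\right)} = \frac{1}{\frac{352}{7} + \left(31 \left(- \frac{1}{22}\right) - - \frac{40}{43}\right) \left(1 + \left(31 \left(- \frac{1}{22}\right) - - \frac{40}{43}\right)\right)} = \frac{1}{\frac{352}{7} + \left(- \frac{31}{22} + \frac{40}{43}\right) \left(1 + \left(- \frac{31}{22} + \frac{40}{43}\right)\right)} = \frac{1}{\frac{352}{7} - \frac{453 \left(1 - \frac{453}{946}\right)}{946}} = \frac{1}{\frac{352}{7} - \frac{223329}{894916}} = \frac{1}{\frac{313447129}{6264412}} = \frac{6264412}{313447129}$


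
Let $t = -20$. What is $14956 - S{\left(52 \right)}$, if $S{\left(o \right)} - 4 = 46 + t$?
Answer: $14926$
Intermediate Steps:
$S{\left(o \right)} = 30$ ($S{\left(o \right)} = 4 + \left(46 - 20\right) = 4 + 26 = 30$)
$14956 - S{\left(52 \right)} = 14956 - 30 = 14926$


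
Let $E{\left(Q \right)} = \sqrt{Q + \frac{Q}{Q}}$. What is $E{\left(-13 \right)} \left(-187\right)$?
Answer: $- 374 i \sqrt{3} \approx - 647.79 i$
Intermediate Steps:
$E{\left(Q \right)} = \sqrt{1 + Q}$ ($E{\left(Q \right)} = \sqrt{Q + 1} = \sqrt{1 + Q}$)
$E{\left(-13 \right)} \left(-187\right) = \sqrt{1 - 13} \left(-187\right) = \sqrt{-12} \left(-187\right) = 2 i \sqrt{3} \left(-187\right) = - 374 i \sqrt{3}$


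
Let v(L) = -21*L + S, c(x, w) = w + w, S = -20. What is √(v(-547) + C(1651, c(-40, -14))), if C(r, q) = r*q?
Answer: I*√34761 ≈ 186.44*I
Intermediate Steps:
c(x, w) = 2*w
v(L) = -20 - 21*L (v(L) = -21*L - 20 = -20 - 21*L)
C(r, q) = q*r
√(v(-547) + C(1651, c(-40, -14))) = √((-20 - 21*(-547)) + (2*(-14))*1651) = √((-20 + 11487) - 28*1651) = √(11467 - 46228) = √(-34761) = I*√34761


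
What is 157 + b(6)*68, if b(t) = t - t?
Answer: 157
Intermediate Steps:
b(t) = 0
157 + b(6)*68 = 157 + 0*68 = 157 + 0 = 157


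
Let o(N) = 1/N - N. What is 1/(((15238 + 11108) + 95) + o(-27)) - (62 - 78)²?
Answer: -182946533/714635 ≈ -256.00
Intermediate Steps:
1/(((15238 + 11108) + 95) + o(-27)) - (62 - 78)² = 1/(((15238 + 11108) + 95) + (1/(-27) - 1*(-27))) - (62 - 78)² = 1/((26346 + 95) + (-1/27 + 27)) - 1*(-16)² = 1/(26441 + 728/27) - 1*256 = 1/(714635/27) - 256 = 27/714635 - 256 = -182946533/714635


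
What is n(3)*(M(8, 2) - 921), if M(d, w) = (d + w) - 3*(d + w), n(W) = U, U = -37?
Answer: 34817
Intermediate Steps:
n(W) = -37
M(d, w) = -2*d - 2*w (M(d, w) = (d + w) + (-3*d - 3*w) = -2*d - 2*w)
n(3)*(M(8, 2) - 921) = -37*((-2*8 - 2*2) - 921) = -37*((-16 - 4) - 921) = -37*(-20 - 921) = -37*(-941) = 34817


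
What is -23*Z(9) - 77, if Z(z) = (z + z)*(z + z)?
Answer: -7529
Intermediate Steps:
Z(z) = 4*z² (Z(z) = (2*z)*(2*z) = 4*z²)
-23*Z(9) - 77 = -92*9² - 77 = -92*81 - 77 = -23*324 - 77 = -7452 - 77 = -7529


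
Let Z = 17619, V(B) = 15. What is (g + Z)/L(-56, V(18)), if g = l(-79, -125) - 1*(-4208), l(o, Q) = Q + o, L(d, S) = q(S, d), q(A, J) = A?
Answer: 21623/15 ≈ 1441.5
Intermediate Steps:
L(d, S) = S
g = 4004 (g = (-125 - 79) - 1*(-4208) = -204 + 4208 = 4004)
(g + Z)/L(-56, V(18)) = (4004 + 17619)/15 = 21623*(1/15) = 21623/15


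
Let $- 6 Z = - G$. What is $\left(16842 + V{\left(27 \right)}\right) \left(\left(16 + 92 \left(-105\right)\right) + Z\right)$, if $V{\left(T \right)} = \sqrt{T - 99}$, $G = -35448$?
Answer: $-261926784 - 93312 i \sqrt{2} \approx -2.6193 \cdot 10^{8} - 1.3196 \cdot 10^{5} i$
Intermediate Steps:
$V{\left(T \right)} = \sqrt{-99 + T}$
$Z = -5908$ ($Z = - \frac{\left(-1\right) \left(-35448\right)}{6} = \left(- \frac{1}{6}\right) 35448 = -5908$)
$\left(16842 + V{\left(27 \right)}\right) \left(\left(16 + 92 \left(-105\right)\right) + Z\right) = \left(16842 + \sqrt{-99 + 27}\right) \left(\left(16 + 92 \left(-105\right)\right) - 5908\right) = \left(16842 + \sqrt{-72}\right) \left(\left(16 - 9660\right) - 5908\right) = \left(16842 + 6 i \sqrt{2}\right) \left(-9644 - 5908\right) = \left(16842 + 6 i \sqrt{2}\right) \left(-15552\right) = -261926784 - 93312 i \sqrt{2}$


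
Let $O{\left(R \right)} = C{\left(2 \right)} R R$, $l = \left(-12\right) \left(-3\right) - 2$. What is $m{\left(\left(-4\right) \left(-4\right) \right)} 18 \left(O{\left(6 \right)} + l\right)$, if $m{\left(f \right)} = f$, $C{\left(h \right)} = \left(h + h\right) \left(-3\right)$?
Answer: $-114624$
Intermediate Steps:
$C{\left(h \right)} = - 6 h$ ($C{\left(h \right)} = 2 h \left(-3\right) = - 6 h$)
$l = 34$ ($l = 36 - 2 = 34$)
$O{\left(R \right)} = - 12 R^{2}$ ($O{\left(R \right)} = \left(-6\right) 2 R R = - 12 R R = - 12 R^{2}$)
$m{\left(\left(-4\right) \left(-4\right) \right)} 18 \left(O{\left(6 \right)} + l\right) = \left(-4\right) \left(-4\right) 18 \left(- 12 \cdot 6^{2} + 34\right) = 16 \cdot 18 \left(\left(-12\right) 36 + 34\right) = 288 \left(-432 + 34\right) = 288 \left(-398\right) = -114624$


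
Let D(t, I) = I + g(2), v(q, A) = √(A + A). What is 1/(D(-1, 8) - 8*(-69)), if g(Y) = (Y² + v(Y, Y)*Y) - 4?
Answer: 1/564 ≈ 0.0017731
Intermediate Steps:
v(q, A) = √2*√A (v(q, A) = √(2*A) = √2*√A)
g(Y) = -4 + Y² + √2*Y^(3/2) (g(Y) = (Y² + (√2*√Y)*Y) - 4 = (Y² + √2*Y^(3/2)) - 4 = -4 + Y² + √2*Y^(3/2))
D(t, I) = 4 + I (D(t, I) = I + (-4 + 2² + √2*2^(3/2)) = I + (-4 + 4 + √2*(2*√2)) = I + (-4 + 4 + 4) = I + 4 = 4 + I)
1/(D(-1, 8) - 8*(-69)) = 1/((4 + 8) - 8*(-69)) = 1/(12 + 552) = 1/564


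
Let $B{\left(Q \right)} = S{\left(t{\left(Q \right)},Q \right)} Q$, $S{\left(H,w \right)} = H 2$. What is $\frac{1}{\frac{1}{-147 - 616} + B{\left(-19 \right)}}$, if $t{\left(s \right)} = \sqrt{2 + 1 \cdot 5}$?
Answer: $\frac{763}{5884564251} - \frac{22122422 \sqrt{7}}{5884564251} \approx -0.0099463$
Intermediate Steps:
$t{\left(s \right)} = \sqrt{7}$ ($t{\left(s \right)} = \sqrt{2 + 5} = \sqrt{7}$)
$S{\left(H,w \right)} = 2 H$
$B{\left(Q \right)} = 2 Q \sqrt{7}$ ($B{\left(Q \right)} = 2 \sqrt{7} Q = 2 Q \sqrt{7}$)
$\frac{1}{\frac{1}{-147 - 616} + B{\left(-19 \right)}} = \frac{1}{\frac{1}{-147 - 616} + 2 \left(-19\right) \sqrt{7}} = \frac{1}{\frac{1}{-763} - 38 \sqrt{7}} = \frac{1}{- \frac{1}{763} - 38 \sqrt{7}}$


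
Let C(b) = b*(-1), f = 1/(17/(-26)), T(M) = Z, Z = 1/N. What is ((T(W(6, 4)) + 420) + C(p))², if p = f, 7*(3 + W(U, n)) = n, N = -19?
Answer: 18533282769/104329 ≈ 1.7764e+5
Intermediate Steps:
Z = -1/19 (Z = 1/(-19) = -1/19 ≈ -0.052632)
W(U, n) = -3 + n/7
T(M) = -1/19
f = -26/17 (f = 1/(17*(-1/26)) = 1/(-17/26) = -26/17 ≈ -1.5294)
p = -26/17 ≈ -1.5294
C(b) = -b
((T(W(6, 4)) + 420) + C(p))² = ((-1/19 + 420) - 1*(-26/17))² = (7979/19 + 26/17)² = (136137/323)² = 18533282769/104329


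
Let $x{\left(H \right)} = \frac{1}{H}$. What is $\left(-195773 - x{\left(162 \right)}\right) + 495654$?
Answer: $\frac{48580721}{162} \approx 2.9988 \cdot 10^{5}$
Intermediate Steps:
$\left(-195773 - x{\left(162 \right)}\right) + 495654 = \left(-195773 - \frac{1}{162}\right) + 495654 = - \frac{31715227}{162} + 495654 = \frac{48580721}{162}$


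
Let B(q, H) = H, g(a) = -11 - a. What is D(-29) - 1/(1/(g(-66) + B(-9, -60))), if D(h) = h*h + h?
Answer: 817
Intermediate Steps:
D(h) = h + h² (D(h) = h² + h = h + h²)
D(-29) - 1/(1/(g(-66) + B(-9, -60))) = -29*(1 - 29) - 1/(1/((-11 - 1*(-66)) - 60)) = -29*(-28) - 1/(1/((-11 + 66) - 60)) = 812 - 1/(1/(55 - 60)) = 812 - 1/(1/(-5)) = 812 - 1/(-⅕) = 812 - 1*(-5) = 812 + 5 = 817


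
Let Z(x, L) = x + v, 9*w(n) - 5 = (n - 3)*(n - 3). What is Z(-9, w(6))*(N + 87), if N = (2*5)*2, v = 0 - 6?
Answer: -1605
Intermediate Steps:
v = -6
w(n) = 5/9 + (-3 + n)²/9 (w(n) = 5/9 + ((n - 3)*(n - 3))/9 = 5/9 + ((-3 + n)*(-3 + n))/9 = 5/9 + (-3 + n)²/9)
Z(x, L) = -6 + x (Z(x, L) = x - 6 = -6 + x)
N = 20 (N = 10*2 = 20)
Z(-9, w(6))*(N + 87) = (-6 - 9)*(20 + 87) = -15*107 = -1605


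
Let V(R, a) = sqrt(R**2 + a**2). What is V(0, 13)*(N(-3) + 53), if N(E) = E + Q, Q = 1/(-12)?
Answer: 7787/12 ≈ 648.92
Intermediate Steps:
Q = -1/12 ≈ -0.083333
N(E) = -1/12 + E (N(E) = E - 1/12 = -1/12 + E)
V(0, 13)*(N(-3) + 53) = sqrt(0**2 + 13**2)*((-1/12 - 3) + 53) = sqrt(0 + 169)*(-37/12 + 53) = sqrt(169)*(599/12) = 13*(599/12) = 7787/12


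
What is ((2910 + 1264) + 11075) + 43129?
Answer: 58378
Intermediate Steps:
((2910 + 1264) + 11075) + 43129 = (4174 + 11075) + 43129 = 15249 + 43129 = 58378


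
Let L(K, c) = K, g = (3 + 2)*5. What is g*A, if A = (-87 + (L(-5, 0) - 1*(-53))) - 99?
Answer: -3450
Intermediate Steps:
g = 25 (g = 5*5 = 25)
A = -138 (A = (-87 + (-5 - 1*(-53))) - 99 = (-87 + (-5 + 53)) - 99 = (-87 + 48) - 99 = -39 - 99 = -138)
g*A = 25*(-138) = -3450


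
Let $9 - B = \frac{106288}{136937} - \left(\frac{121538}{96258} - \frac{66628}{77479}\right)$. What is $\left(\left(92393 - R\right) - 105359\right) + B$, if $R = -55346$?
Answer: $\frac{21645169878771203798}{510636264199167} \approx 42389.0$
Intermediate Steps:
$B = \frac{4405002010506338}{510636264199167}$ ($B = 9 - \left(\frac{106288}{136937} - \left(\frac{121538}{96258} - \frac{66628}{77479}\right)\right) = 9 - \left(106288 \cdot \frac{1}{136937} - \left(121538 \cdot \frac{1}{96258} - \frac{66628}{77479}\right)\right) = 9 - \left(\frac{106288}{136937} - \left(\frac{60769}{48129} - \frac{66628}{77479}\right)\right) = 9 - \left(\frac{106288}{136937} - \frac{1501582339}{3728986791}\right) = 9 - \frac{190724367286165}{510636264199167} = \frac{4405002010506338}{510636264199167} \approx 8.6265$)
$\left(\left(92393 - R\right) - 105359\right) + B = \left(\left(92393 - -55346\right) - 105359\right) + \frac{4405002010506338}{510636264199167} = \left(\left(92393 + 55346\right) + \left(-107915 + 2556\right)\right) + \frac{4405002010506338}{510636264199167} = \left(147739 - 105359\right) + \frac{4405002010506338}{510636264199167} = 42380 + \frac{4405002010506338}{510636264199167} = \frac{21645169878771203798}{510636264199167}$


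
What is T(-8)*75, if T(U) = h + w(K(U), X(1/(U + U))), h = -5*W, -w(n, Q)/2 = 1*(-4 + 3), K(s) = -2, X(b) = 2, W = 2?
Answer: -600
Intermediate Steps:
w(n, Q) = 2 (w(n, Q) = -2*(-4 + 3) = -2*(-1) = 2)
h = -10 (h = -5*2 = -10)
T(U) = -8 (T(U) = -10 + 2 = -8)
T(-8)*75 = -8*75 = -600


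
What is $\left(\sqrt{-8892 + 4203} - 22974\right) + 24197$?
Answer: $1223 + 3 i \sqrt{521} \approx 1223.0 + 68.476 i$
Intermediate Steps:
$\left(\sqrt{-8892 + 4203} - 22974\right) + 24197 = \left(\sqrt{-4689} - 22974\right) + 24197 = \left(3 i \sqrt{521} - 22974\right) + 24197 = \left(-22974 + 3 i \sqrt{521}\right) + 24197 = 1223 + 3 i \sqrt{521}$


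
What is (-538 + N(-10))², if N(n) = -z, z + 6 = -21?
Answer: 261121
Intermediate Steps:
z = -27 (z = -6 - 21 = -27)
N(n) = 27 (N(n) = -1*(-27) = 27)
(-538 + N(-10))² = (-538 + 27)² = (-511)² = 261121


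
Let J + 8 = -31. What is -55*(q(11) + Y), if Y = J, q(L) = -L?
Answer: 2750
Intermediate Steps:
J = -39 (J = -8 - 31 = -39)
Y = -39
-55*(q(11) + Y) = -55*(-1*11 - 39) = -55*(-11 - 39) = -55*(-50) = 2750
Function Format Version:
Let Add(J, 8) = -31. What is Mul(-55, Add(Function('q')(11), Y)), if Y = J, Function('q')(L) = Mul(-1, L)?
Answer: 2750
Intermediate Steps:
J = -39 (J = Add(-8, -31) = -39)
Y = -39
Mul(-55, Add(Function('q')(11), Y)) = Mul(-55, Add(Mul(-1, 11), -39)) = Mul(-55, Add(-11, -39)) = Mul(-55, -50) = 2750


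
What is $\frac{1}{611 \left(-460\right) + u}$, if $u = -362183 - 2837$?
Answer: $- \frac{1}{646080} \approx -1.5478 \cdot 10^{-6}$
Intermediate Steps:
$u = -365020$ ($u = -362183 - 2837 = -365020$)
$\frac{1}{611 \left(-460\right) + u} = \frac{1}{611 \left(-460\right) - 365020} = \frac{1}{-281060 - 365020} = \frac{1}{-646080} = - \frac{1}{646080}$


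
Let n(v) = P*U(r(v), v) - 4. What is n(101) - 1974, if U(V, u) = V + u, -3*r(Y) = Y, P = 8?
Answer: -4318/3 ≈ -1439.3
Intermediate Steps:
r(Y) = -Y/3
n(v) = -4 + 16*v/3 (n(v) = 8*(-v/3 + v) - 4 = 8*(2*v/3) - 4 = 16*v/3 - 4 = -4 + 16*v/3)
n(101) - 1974 = (-4 + (16/3)*101) - 1974 = (-4 + 1616/3) - 1974 = 1604/3 - 1974 = -4318/3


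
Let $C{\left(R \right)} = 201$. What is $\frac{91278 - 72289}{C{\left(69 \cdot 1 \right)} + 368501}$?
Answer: $\frac{18989}{368702} \approx 0.051502$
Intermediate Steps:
$\frac{91278 - 72289}{C{\left(69 \cdot 1 \right)} + 368501} = \frac{91278 - 72289}{201 + 368501} = \frac{18989}{368702}$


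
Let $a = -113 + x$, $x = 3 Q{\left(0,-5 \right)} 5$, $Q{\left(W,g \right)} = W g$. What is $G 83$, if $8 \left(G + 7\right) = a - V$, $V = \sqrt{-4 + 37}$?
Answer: $- \frac{14027}{8} - \frac{83 \sqrt{33}}{8} \approx -1813.0$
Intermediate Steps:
$x = 0$ ($x = 3 \cdot 0 \left(-5\right) 5 = 3 \cdot 0 \cdot 5 = 0 \cdot 5 = 0$)
$a = -113$ ($a = -113 + 0 = -113$)
$V = \sqrt{33} \approx 5.7446$
$G = - \frac{169}{8} - \frac{\sqrt{33}}{8}$ ($G = -7 + \frac{-113 - \sqrt{33}}{8} = -7 - \left(\frac{113}{8} + \frac{\sqrt{33}}{8}\right) = - \frac{169}{8} - \frac{\sqrt{33}}{8} \approx -21.843$)
$G 83 = \left(- \frac{169}{8} - \frac{\sqrt{33}}{8}\right) 83 = - \frac{14027}{8} - \frac{83 \sqrt{33}}{8}$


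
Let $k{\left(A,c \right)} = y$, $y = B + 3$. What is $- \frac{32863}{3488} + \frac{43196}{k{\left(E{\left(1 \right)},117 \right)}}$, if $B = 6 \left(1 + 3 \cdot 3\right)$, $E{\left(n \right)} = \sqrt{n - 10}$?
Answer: $\frac{148597279}{219744} \approx 676.23$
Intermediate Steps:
$E{\left(n \right)} = \sqrt{-10 + n}$
$B = 60$ ($B = 6 \left(1 + 9\right) = 6 \cdot 10 = 60$)
$y = 63$ ($y = 60 + 3 = 63$)
$k{\left(A,c \right)} = 63$
$- \frac{32863}{3488} + \frac{43196}{k{\left(E{\left(1 \right)},117 \right)}} = - \frac{32863}{3488} + \frac{43196}{63} = \frac{148597279}{219744}$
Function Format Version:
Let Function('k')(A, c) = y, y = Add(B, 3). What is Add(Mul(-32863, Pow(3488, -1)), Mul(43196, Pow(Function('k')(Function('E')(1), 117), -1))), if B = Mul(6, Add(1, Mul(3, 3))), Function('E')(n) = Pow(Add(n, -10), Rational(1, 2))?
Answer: Rational(148597279, 219744) ≈ 676.23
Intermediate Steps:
Function('E')(n) = Pow(Add(-10, n), Rational(1, 2))
B = 60 (B = Mul(6, Add(1, 9)) = Mul(6, 10) = 60)
y = 63 (y = Add(60, 3) = 63)
Function('k')(A, c) = 63
Add(Mul(-32863, Pow(3488, -1)), Mul(43196, Pow(Function('k')(Function('E')(1), 117), -1))) = Add(Mul(-32863, Pow(3488, -1)), Mul(43196, Pow(63, -1))) = Add(Mul(-32863, Rational(1, 3488)), Mul(43196, Rational(1, 63))) = Add(Rational(-32863, 3488), Rational(43196, 63)) = Rational(148597279, 219744)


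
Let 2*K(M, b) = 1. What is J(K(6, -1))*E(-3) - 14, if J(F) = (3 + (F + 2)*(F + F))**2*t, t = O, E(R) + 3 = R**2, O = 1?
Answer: 335/2 ≈ 167.50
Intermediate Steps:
E(R) = -3 + R**2
K(M, b) = 1/2 (K(M, b) = (1/2)*1 = 1/2)
t = 1
J(F) = (3 + 2*F*(2 + F))**2 (J(F) = (3 + (F + 2)*(F + F))**2*1 = (3 + (2 + F)*(2*F))**2*1 = (3 + 2*F*(2 + F))**2*1 = (3 + 2*F*(2 + F))**2)
J(K(6, -1))*E(-3) - 14 = (3 + 2*(1/2)**2 + 4*(1/2))**2*(-3 + (-3)**2) - 14 = (3 + 2*(1/4) + 2)**2*(-3 + 9) - 14 = (3 + 1/2 + 2)**2*6 - 14 = (11/2)**2*6 - 14 = (121/4)*6 - 14 = 363/2 - 14 = 335/2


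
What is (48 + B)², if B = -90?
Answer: 1764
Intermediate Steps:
(48 + B)² = (48 - 90)² = (-42)² = 1764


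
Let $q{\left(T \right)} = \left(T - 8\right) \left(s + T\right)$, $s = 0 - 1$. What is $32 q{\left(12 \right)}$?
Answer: $1408$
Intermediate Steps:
$s = -1$ ($s = 0 - 1 = -1$)
$q{\left(T \right)} = \left(-1 + T\right) \left(-8 + T\right)$ ($q{\left(T \right)} = \left(T - 8\right) \left(-1 + T\right) = \left(-8 + T\right) \left(-1 + T\right) = \left(-1 + T\right) \left(-8 + T\right)$)
$32 q{\left(12 \right)} = 32 \left(8 + 12^{2} - 108\right) = 32 \left(8 + 144 - 108\right) = 32 \cdot 44 = 1408$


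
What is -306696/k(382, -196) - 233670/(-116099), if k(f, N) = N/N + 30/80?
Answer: -284854220862/1277089 ≈ -2.2305e+5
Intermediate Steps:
k(f, N) = 11/8 (k(f, N) = 1 + 30*(1/80) = 1 + 3/8 = 11/8)
-306696/k(382, -196) - 233670/(-116099) = -306696/11/8 - 233670/(-116099) = -306696*8/11 - 233670*(-1/116099) = -2453568/11 + 233670/116099 = -284854220862/1277089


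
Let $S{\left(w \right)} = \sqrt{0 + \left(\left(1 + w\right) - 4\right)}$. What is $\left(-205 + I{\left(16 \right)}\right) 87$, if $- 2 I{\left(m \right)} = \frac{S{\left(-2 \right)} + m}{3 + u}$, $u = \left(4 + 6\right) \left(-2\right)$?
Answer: $- \frac{302499}{17} + \frac{87 i \sqrt{5}}{34} \approx -17794.0 + 5.7217 i$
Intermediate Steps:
$S{\left(w \right)} = \sqrt{-3 + w}$ ($S{\left(w \right)} = \sqrt{0 + \left(-3 + w\right)} = \sqrt{-3 + w}$)
$u = -20$ ($u = 10 \left(-2\right) = -20$)
$I{\left(m \right)} = \frac{m}{34} + \frac{i \sqrt{5}}{34}$ ($I{\left(m \right)} = - \frac{\left(\sqrt{-3 - 2} + m\right) \frac{1}{3 - 20}}{2} = - \frac{\left(\sqrt{-5} + m\right) \frac{1}{-17}}{2} = - \frac{\left(i \sqrt{5} + m\right) \left(- \frac{1}{17}\right)}{2} = - \frac{\left(m + i \sqrt{5}\right) \left(- \frac{1}{17}\right)}{2} = - \frac{- \frac{m}{17} - \frac{i \sqrt{5}}{17}}{2} = \frac{m}{34} + \frac{i \sqrt{5}}{34}$)
$\left(-205 + I{\left(16 \right)}\right) 87 = \left(-205 + \left(\frac{1}{34} \cdot 16 + \frac{i \sqrt{5}}{34}\right)\right) 87 = \left(-205 + \left(\frac{8}{17} + \frac{i \sqrt{5}}{34}\right)\right) 87 = \left(- \frac{3477}{17} + \frac{i \sqrt{5}}{34}\right) 87 = - \frac{302499}{17} + \frac{87 i \sqrt{5}}{34}$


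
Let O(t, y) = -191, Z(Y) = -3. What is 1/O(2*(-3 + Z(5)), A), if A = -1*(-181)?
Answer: -1/191 ≈ -0.0052356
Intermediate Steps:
A = 181
1/O(2*(-3 + Z(5)), A) = 1/(-191) = -1/191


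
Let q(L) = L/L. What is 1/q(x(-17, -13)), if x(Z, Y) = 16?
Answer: 1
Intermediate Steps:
q(L) = 1
1/q(x(-17, -13)) = 1/1 = 1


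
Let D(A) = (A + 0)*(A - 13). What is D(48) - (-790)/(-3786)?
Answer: 3179845/1893 ≈ 1679.8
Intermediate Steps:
D(A) = A*(-13 + A)
D(48) - (-790)/(-3786) = 48*(-13 + 48) - (-790)/(-3786) = 48*35 - (-790)*(-1)/3786 = 1680 - 1*395/1893 = 1680 - 395/1893 = 3179845/1893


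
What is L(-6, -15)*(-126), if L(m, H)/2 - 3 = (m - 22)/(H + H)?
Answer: -4956/5 ≈ -991.20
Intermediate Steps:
L(m, H) = 6 + (-22 + m)/H (L(m, H) = 6 + 2*((m - 22)/(H + H)) = 6 + 2*((-22 + m)/((2*H))) = 6 + 2*((-22 + m)*(1/(2*H))) = 6 + 2*((-22 + m)/(2*H)) = 6 + (-22 + m)/H)
L(-6, -15)*(-126) = ((-22 - 6 + 6*(-15))/(-15))*(-126) = -(-22 - 6 - 90)/15*(-126) = -1/15*(-118)*(-126) = (118/15)*(-126) = -4956/5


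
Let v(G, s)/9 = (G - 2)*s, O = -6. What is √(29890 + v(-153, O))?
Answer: 2*√9565 ≈ 195.60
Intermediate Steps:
v(G, s) = 9*s*(-2 + G) (v(G, s) = 9*((G - 2)*s) = 9*((-2 + G)*s) = 9*(s*(-2 + G)) = 9*s*(-2 + G))
√(29890 + v(-153, O)) = √(29890 + 9*(-6)*(-2 - 153)) = √(29890 + 9*(-6)*(-155)) = √(29890 + 8370) = √38260 = 2*√9565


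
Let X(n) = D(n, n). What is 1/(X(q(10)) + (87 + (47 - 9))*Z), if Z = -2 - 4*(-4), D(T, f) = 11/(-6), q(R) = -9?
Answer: 6/10489 ≈ 0.00057203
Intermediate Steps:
D(T, f) = -11/6 (D(T, f) = 11*(-⅙) = -11/6)
X(n) = -11/6
Z = 14 (Z = -2 + 16 = 14)
1/(X(q(10)) + (87 + (47 - 9))*Z) = 1/(-11/6 + (87 + (47 - 9))*14) = 1/(-11/6 + (87 + 38)*14) = 1/(-11/6 + 125*14) = 1/(-11/6 + 1750) = 1/(10489/6) = 6/10489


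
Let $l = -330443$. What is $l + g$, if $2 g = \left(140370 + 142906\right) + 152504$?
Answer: $-112553$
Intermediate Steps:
$g = 217890$ ($g = \frac{\left(140370 + 142906\right) + 152504}{2} = \frac{283276 + 152504}{2} = \frac{1}{2} \cdot 435780 = 217890$)
$l + g = -330443 + 217890 = -112553$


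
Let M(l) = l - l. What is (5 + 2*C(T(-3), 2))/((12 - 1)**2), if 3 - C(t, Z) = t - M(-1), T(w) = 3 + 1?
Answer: 3/121 ≈ 0.024793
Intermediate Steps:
T(w) = 4
M(l) = 0
C(t, Z) = 3 - t (C(t, Z) = 3 - (t - 1*0) = 3 - (t + 0) = 3 - t)
(5 + 2*C(T(-3), 2))/((12 - 1)**2) = (5 + 2*(3 - 1*4))/((12 - 1)**2) = (5 + 2*(3 - 4))/(11**2) = (5 + 2*(-1))/121 = (5 - 2)*(1/121) = 3*(1/121) = 3/121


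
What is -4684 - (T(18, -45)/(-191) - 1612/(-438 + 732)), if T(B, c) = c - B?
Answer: -131367983/28077 ≈ -4678.8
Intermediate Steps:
-4684 - (T(18, -45)/(-191) - 1612/(-438 + 732)) = -4684 - ((-45 - 1*18)/(-191) - 1612/(-438 + 732)) = -4684 - ((-45 - 18)*(-1/191) - 1612/294) = -4684 - (-63*(-1/191) - 1612*1/294) = -4684 - (63/191 - 806/147) = -4684 - 1*(-144685/28077) = -4684 + 144685/28077 = -131367983/28077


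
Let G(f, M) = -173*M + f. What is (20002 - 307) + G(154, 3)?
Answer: 19330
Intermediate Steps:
G(f, M) = f - 173*M
(20002 - 307) + G(154, 3) = (20002 - 307) + (154 - 173*3) = 19695 + (154 - 519) = 19695 - 365 = 19330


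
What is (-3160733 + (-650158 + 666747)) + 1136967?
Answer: -2007177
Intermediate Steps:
(-3160733 + (-650158 + 666747)) + 1136967 = (-3160733 + 16589) + 1136967 = -3144144 + 1136967 = -2007177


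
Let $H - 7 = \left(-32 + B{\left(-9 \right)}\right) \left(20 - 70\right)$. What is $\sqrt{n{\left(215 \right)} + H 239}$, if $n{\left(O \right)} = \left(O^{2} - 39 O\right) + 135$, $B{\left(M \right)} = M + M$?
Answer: $2 \sqrt{159287} \approx 798.22$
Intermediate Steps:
$B{\left(M \right)} = 2 M$
$H = 2507$ ($H = 7 + \left(-32 + 2 \left(-9\right)\right) \left(20 - 70\right) = 7 + \left(-32 - 18\right) \left(-50\right) = 7 - -2500 = 7 + 2500 = 2507$)
$n{\left(O \right)} = 135 + O^{2} - 39 O$
$\sqrt{n{\left(215 \right)} + H 239} = \sqrt{\left(135 + 215^{2} - 8385\right) + 2507 \cdot 239} = \sqrt{\left(135 + 46225 - 8385\right) + 599173} = \sqrt{37975 + 599173} = \sqrt{637148} = 2 \sqrt{159287}$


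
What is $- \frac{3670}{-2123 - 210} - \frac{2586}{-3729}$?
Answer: $\frac{6572856}{2899919} \approx 2.2666$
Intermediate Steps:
$- \frac{3670}{-2123 - 210} - \frac{2586}{-3729} = - \frac{3670}{-2333} - - \frac{862}{1243} = \left(-3670\right) \left(- \frac{1}{2333}\right) + \frac{862}{1243} = \frac{3670}{2333} + \frac{862}{1243} = \frac{6572856}{2899919}$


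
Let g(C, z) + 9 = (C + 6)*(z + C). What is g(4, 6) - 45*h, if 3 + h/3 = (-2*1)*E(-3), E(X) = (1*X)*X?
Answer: 2926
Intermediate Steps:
E(X) = X² (E(X) = X*X = X²)
g(C, z) = -9 + (6 + C)*(C + z) (g(C, z) = -9 + (C + 6)*(z + C) = -9 + (6 + C)*(C + z))
h = -63 (h = -9 + 3*(-2*1*(-3)²) = -9 + 3*(-2*9) = -9 + 3*(-18) = -9 - 54 = -63)
g(4, 6) - 45*h = (-9 + 4² + 6*4 + 6*6 + 4*6) - 45*(-63) = (-9 + 16 + 24 + 36 + 24) + 2835 = 91 + 2835 = 2926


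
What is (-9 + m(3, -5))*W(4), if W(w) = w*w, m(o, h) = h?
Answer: -224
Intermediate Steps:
W(w) = w²
(-9 + m(3, -5))*W(4) = (-9 - 5)*4² = -14*16 = -224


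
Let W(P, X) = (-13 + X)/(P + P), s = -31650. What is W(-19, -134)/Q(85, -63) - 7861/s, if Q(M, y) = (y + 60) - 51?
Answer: 637679/3608100 ≈ 0.17674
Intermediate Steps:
Q(M, y) = 9 + y (Q(M, y) = (60 + y) - 51 = 9 + y)
W(P, X) = (-13 + X)/(2*P) (W(P, X) = (-13 + X)/((2*P)) = (-13 + X)*(1/(2*P)) = (-13 + X)/(2*P))
W(-19, -134)/Q(85, -63) - 7861/s = ((½)*(-13 - 134)/(-19))/(9 - 63) - 7861/(-31650) = ((½)*(-1/19)*(-147))/(-54) - 7861*(-1/31650) = (147/38)*(-1/54) + 7861/31650 = -49/684 + 7861/31650 = 637679/3608100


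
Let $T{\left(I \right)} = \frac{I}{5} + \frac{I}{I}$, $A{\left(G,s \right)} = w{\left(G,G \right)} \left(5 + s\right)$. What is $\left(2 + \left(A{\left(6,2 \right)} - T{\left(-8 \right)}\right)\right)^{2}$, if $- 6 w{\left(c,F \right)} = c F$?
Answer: $\frac{38809}{25} \approx 1552.4$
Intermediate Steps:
$w{\left(c,F \right)} = - \frac{F c}{6}$ ($w{\left(c,F \right)} = - \frac{c F}{6} = - \frac{F c}{6}$)
$A{\left(G,s \right)} = - \frac{G^{2} \left(5 + s\right)}{6}$ ($A{\left(G,s \right)} = - \frac{G G}{6} \left(5 + s\right) = - \frac{G^{2}}{6} \left(5 + s\right) = - \frac{G^{2} \left(5 + s\right)}{6}$)
$T{\left(I \right)} = 1 + \frac{I}{5}$ ($T{\left(I \right)} = I \frac{1}{5} + 1 = \frac{I}{5} + 1 = 1 + \frac{I}{5}$)
$\left(2 + \left(A{\left(6,2 \right)} - T{\left(-8 \right)}\right)\right)^{2} = \left(2 - \left(1 - \frac{8}{5} - \frac{6^{2} \left(-5 - 2\right)}{6}\right)\right)^{2} = \left(2 + \left(\frac{1}{6} \cdot 36 \left(-5 - 2\right) - \left(1 - \frac{8}{5}\right)\right)\right)^{2} = \left(2 + \left(\frac{1}{6} \cdot 36 \left(-7\right) - - \frac{3}{5}\right)\right)^{2} = \left(2 + \left(-42 + \frac{3}{5}\right)\right)^{2} = \left(2 - \frac{207}{5}\right)^{2} = \left(- \frac{197}{5}\right)^{2} = \frac{38809}{25}$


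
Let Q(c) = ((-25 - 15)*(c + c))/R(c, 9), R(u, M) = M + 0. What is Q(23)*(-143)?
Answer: 263120/9 ≈ 29236.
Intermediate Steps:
R(u, M) = M
Q(c) = -80*c/9 (Q(c) = ((-25 - 15)*(c + c))/9 = -80*c*(⅑) = -80*c/9)
Q(23)*(-143) = -80/9*23*(-143) = -1840/9*(-143) = 263120/9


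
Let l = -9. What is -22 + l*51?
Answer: -481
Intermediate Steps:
-22 + l*51 = -22 - 9*51 = -22 - 459 = -481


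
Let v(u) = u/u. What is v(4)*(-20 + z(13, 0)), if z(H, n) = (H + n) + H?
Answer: 6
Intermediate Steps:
v(u) = 1
z(H, n) = n + 2*H
v(4)*(-20 + z(13, 0)) = 1*(-20 + (0 + 2*13)) = 1*(-20 + (0 + 26)) = 1*(-20 + 26) = 1*6 = 6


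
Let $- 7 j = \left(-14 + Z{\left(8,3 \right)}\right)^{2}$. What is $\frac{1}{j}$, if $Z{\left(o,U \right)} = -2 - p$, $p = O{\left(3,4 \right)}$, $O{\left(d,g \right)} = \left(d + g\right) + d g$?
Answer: $- \frac{1}{175} \approx -0.0057143$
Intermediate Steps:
$O{\left(d,g \right)} = d + g + d g$
$p = 19$ ($p = 3 + 4 + 3 \cdot 4 = 3 + 4 + 12 = 19$)
$Z{\left(o,U \right)} = -21$ ($Z{\left(o,U \right)} = -2 - 19 = -21$)
$j = -175$ ($j = - \frac{\left(-14 - 21\right)^{2}}{7} = - \frac{\left(-35\right)^{2}}{7} = \left(- \frac{1}{7}\right) 1225 = -175$)
$\frac{1}{j} = \frac{1}{-175} = - \frac{1}{175}$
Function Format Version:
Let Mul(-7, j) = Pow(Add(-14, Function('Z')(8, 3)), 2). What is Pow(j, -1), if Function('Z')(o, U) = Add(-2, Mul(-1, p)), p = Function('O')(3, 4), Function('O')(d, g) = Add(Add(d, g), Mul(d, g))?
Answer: Rational(-1, 175) ≈ -0.0057143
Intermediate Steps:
Function('O')(d, g) = Add(d, g, Mul(d, g))
p = 19 (p = Add(3, 4, Mul(3, 4)) = Add(3, 4, 12) = 19)
Function('Z')(o, U) = -21 (Function('Z')(o, U) = Add(-2, Mul(-1, 19)) = Add(-2, -19) = -21)
j = -175 (j = Mul(Rational(-1, 7), Pow(Add(-14, -21), 2)) = Mul(Rational(-1, 7), Pow(-35, 2)) = Mul(Rational(-1, 7), 1225) = -175)
Pow(j, -1) = Pow(-175, -1) = Rational(-1, 175)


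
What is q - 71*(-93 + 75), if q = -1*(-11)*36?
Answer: 1674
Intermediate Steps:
q = 396 (q = 11*36 = 396)
q - 71*(-93 + 75) = 396 - 71*(-93 + 75) = 396 - 71*(-18) = 396 - 1*(-1278) = 396 + 1278 = 1674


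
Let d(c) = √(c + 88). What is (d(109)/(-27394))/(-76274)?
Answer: √197/2089449956 ≈ 6.7174e-9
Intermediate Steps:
d(c) = √(88 + c)
(d(109)/(-27394))/(-76274) = (√(88 + 109)/(-27394))/(-76274) = (√197*(-1/27394))*(-1/76274) = -√197/27394*(-1/76274) = √197/2089449956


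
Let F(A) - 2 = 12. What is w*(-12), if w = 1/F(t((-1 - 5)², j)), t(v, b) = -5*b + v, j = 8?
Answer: -6/7 ≈ -0.85714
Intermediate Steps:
t(v, b) = v - 5*b
F(A) = 14 (F(A) = 2 + 12 = 14)
w = 1/14 ≈ 0.071429
w*(-12) = (1/14)*(-12) = -6/7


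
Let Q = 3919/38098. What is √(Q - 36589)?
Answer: 3*I*√5900803662966/38098 ≈ 191.28*I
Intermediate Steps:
Q = 3919/38098 (Q = 3919*(1/38098) = 3919/38098 ≈ 0.10287)
√(Q - 36589) = √(3919/38098 - 36589) = √(-1393963803/38098) = 3*I*√5900803662966/38098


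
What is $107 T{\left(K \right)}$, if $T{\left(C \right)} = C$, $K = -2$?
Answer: $-214$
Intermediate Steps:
$107 T{\left(K \right)} = 107 \left(-2\right) = -214$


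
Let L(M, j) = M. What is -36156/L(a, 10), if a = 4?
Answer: -9039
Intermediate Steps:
-36156/L(a, 10) = -36156/4 = -36156*¼ = -9039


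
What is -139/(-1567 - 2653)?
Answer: 139/4220 ≈ 0.032938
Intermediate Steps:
-139/(-1567 - 2653) = -139/(-4220) = -139*(-1/4220) = 139/4220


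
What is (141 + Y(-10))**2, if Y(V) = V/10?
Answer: 19600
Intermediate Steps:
Y(V) = V/10 (Y(V) = V*(1/10) = V/10)
(141 + Y(-10))**2 = (141 + (1/10)*(-10))**2 = (141 - 1)**2 = 140**2 = 19600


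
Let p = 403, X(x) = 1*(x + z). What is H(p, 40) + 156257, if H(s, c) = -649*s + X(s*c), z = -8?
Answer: -89178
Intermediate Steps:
X(x) = -8 + x (X(x) = 1*(x - 8) = 1*(-8 + x) = -8 + x)
H(s, c) = -8 - 649*s + c*s (H(s, c) = -649*s + (-8 + s*c) = -649*s + (-8 + c*s) = -8 - 649*s + c*s)
H(p, 40) + 156257 = (-8 - 649*403 + 40*403) + 156257 = (-8 - 261547 + 16120) + 156257 = -245435 + 156257 = -89178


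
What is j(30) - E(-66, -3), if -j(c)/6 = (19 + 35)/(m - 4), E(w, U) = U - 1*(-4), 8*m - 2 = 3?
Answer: 95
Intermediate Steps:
m = 5/8 (m = ¼ + (⅛)*3 = ¼ + 3/8 = 5/8 ≈ 0.62500)
E(w, U) = 4 + U (E(w, U) = U + 4 = 4 + U)
j(c) = 96 (j(c) = -6*(19 + 35)/(5/8 - 4) = -324/(-27/8) = -324*(-8)/27 = -6*(-16) = 96)
j(30) - E(-66, -3) = 96 - (4 - 3) = 96 - 1*1 = 96 - 1 = 95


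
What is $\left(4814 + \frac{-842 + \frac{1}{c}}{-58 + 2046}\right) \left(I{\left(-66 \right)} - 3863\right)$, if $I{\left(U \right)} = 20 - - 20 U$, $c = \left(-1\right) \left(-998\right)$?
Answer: $- \frac{7043992436289}{283432} \approx -2.4852 \cdot 10^{7}$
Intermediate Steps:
$c = 998$
$I{\left(U \right)} = 20 + 20 U$
$\left(4814 + \frac{-842 + \frac{1}{c}}{-58 + 2046}\right) \left(I{\left(-66 \right)} - 3863\right) = \left(4814 + \frac{-842 + \frac{1}{998}}{-58 + 2046}\right) \left(\left(20 + 20 \left(-66\right)\right) - 3863\right) = \left(4814 + \frac{-842 + \frac{1}{998}}{1988}\right) \left(\left(20 - 1320\right) - 3863\right) = \left(4814 - \frac{120045}{283432}\right) \left(-1300 - 3863\right) = \left(4814 - \frac{120045}{283432}\right) \left(-5163\right) = \frac{1364321603}{283432} \left(-5163\right) = - \frac{7043992436289}{283432}$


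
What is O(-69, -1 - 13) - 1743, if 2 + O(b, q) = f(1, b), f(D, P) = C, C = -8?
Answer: -1753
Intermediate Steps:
f(D, P) = -8
O(b, q) = -10 (O(b, q) = -2 - 8 = -10)
O(-69, -1 - 13) - 1743 = -10 - 1743 = -1753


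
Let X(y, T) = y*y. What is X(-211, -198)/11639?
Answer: 44521/11639 ≈ 3.8252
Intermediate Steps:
X(y, T) = y²
X(-211, -198)/11639 = (-211)²/11639 = 44521*(1/11639) = 44521/11639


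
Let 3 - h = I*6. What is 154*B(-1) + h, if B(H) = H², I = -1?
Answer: 163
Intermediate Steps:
h = 9 (h = 3 - (-1)*6 = 3 - 1*(-6) = 3 + 6 = 9)
154*B(-1) + h = 154*(-1)² + 9 = 154*1 + 9 = 154 + 9 = 163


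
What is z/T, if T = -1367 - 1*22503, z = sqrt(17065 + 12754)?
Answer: -sqrt(29819)/23870 ≈ -0.0072343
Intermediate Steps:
z = sqrt(29819) ≈ 172.68
T = -23870 (T = -1367 - 22503 = -23870)
z/T = sqrt(29819)/(-23870) = sqrt(29819)*(-1/23870) = -sqrt(29819)/23870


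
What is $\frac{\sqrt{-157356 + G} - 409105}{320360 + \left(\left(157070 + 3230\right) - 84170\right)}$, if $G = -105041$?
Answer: $- \frac{81821}{79298} + \frac{i \sqrt{262397}}{396490} \approx -1.0318 + 0.001292 i$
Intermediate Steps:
$\frac{\sqrt{-157356 + G} - 409105}{320360 + \left(\left(157070 + 3230\right) - 84170\right)} = \frac{\sqrt{-157356 - 105041} - 409105}{320360 + \left(\left(157070 + 3230\right) - 84170\right)} = \frac{\sqrt{-262397} - 409105}{320360 + \left(160300 - 84170\right)} = \frac{i \sqrt{262397} - 409105}{320360 + 76130} = \frac{-409105 + i \sqrt{262397}}{396490} = \left(-409105 + i \sqrt{262397}\right) \frac{1}{396490} = - \frac{81821}{79298} + \frac{i \sqrt{262397}}{396490}$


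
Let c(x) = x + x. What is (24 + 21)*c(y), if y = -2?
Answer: -180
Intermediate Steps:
c(x) = 2*x
(24 + 21)*c(y) = (24 + 21)*(2*(-2)) = 45*(-4) = -180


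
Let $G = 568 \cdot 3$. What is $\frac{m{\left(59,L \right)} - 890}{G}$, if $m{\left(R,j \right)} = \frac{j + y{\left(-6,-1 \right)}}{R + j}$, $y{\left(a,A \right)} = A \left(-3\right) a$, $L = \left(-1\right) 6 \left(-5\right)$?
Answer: $- \frac{39599}{75828} \approx -0.52222$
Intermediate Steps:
$L = 30$ ($L = \left(-6\right) \left(-5\right) = 30$)
$y{\left(a,A \right)} = - 3 A a$
$G = 1704$
$m{\left(R,j \right)} = \frac{-18 + j}{R + j}$ ($m{\left(R,j \right)} = \frac{j - \left(-3\right) \left(-6\right)}{R + j} = \frac{j - 18}{R + j} = \frac{-18 + j}{R + j}$)
$\frac{m{\left(59,L \right)} - 890}{G} = \frac{\frac{-18 + 30}{59 + 30} - 890}{1704} = \left(\frac{1}{89} \cdot 12 - 890\right) \frac{1}{1704} = \left(\frac{12}{89} - 890\right) \frac{1}{1704} = \left(- \frac{79198}{89}\right) \frac{1}{1704} = - \frac{39599}{75828}$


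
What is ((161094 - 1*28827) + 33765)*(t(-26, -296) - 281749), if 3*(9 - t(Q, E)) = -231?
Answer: -46765071216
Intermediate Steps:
t(Q, E) = 86 (t(Q, E) = 9 - 1/3*(-231) = 9 + 77 = 86)
((161094 - 1*28827) + 33765)*(t(-26, -296) - 281749) = ((161094 - 1*28827) + 33765)*(86 - 281749) = ((161094 - 28827) + 33765)*(-281663) = (132267 + 33765)*(-281663) = 166032*(-281663) = -46765071216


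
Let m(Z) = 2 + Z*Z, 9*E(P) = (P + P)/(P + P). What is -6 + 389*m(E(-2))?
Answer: 62921/81 ≈ 776.80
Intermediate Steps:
E(P) = ⅑ (E(P) = ((P + P)/(P + P))/9 = ((2*P)/((2*P)))/9 = ((2*P)*(1/(2*P)))/9 = (⅑)*1 = ⅑)
m(Z) = 2 + Z²
-6 + 389*m(E(-2)) = -6 + 389*(2 + (⅑)²) = -6 + 389*(2 + 1/81) = -6 + 389*(163/81) = -6 + 63407/81 = 62921/81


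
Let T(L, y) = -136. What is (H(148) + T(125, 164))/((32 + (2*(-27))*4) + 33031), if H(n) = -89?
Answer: -75/10949 ≈ -0.0068499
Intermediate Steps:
(H(148) + T(125, 164))/((32 + (2*(-27))*4) + 33031) = (-89 - 136)/((32 + (2*(-27))*4) + 33031) = -225/((32 - 54*4) + 33031) = -225/((32 - 216) + 33031) = -225/(-184 + 33031) = -225/32847 = -225*1/32847 = -75/10949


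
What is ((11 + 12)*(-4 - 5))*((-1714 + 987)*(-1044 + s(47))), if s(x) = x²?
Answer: 175319685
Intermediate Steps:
((11 + 12)*(-4 - 5))*((-1714 + 987)*(-1044 + s(47))) = ((11 + 12)*(-4 - 5))*((-1714 + 987)*(-1044 + 47²)) = (23*(-9))*(-727*(-1044 + 2209)) = -(-150489)*1165 = -207*(-846955) = 175319685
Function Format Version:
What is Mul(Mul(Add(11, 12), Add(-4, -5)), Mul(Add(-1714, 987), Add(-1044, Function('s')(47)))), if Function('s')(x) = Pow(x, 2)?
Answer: 175319685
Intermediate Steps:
Mul(Mul(Add(11, 12), Add(-4, -5)), Mul(Add(-1714, 987), Add(-1044, Function('s')(47)))) = Mul(Mul(Add(11, 12), Add(-4, -5)), Mul(Add(-1714, 987), Add(-1044, Pow(47, 2)))) = Mul(Mul(23, -9), Mul(-727, Add(-1044, 2209))) = Mul(-207, Mul(-727, 1165)) = Mul(-207, -846955) = 175319685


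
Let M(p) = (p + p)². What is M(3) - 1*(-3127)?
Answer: 3163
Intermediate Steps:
M(p) = 4*p² (M(p) = (2*p)² = 4*p²)
M(3) - 1*(-3127) = 4*3² - 1*(-3127) = 4*9 + 3127 = 36 + 3127 = 3163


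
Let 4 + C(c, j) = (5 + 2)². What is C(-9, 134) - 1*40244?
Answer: -40199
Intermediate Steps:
C(c, j) = 45 (C(c, j) = -4 + (5 + 2)² = -4 + 7² = -4 + 49 = 45)
C(-9, 134) - 1*40244 = 45 - 1*40244 = 45 - 40244 = -40199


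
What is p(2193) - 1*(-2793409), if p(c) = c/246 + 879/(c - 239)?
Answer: 111895959426/40057 ≈ 2.7934e+6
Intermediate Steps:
p(c) = 879/(-239 + c) + c/246 (p(c) = c*(1/246) + 879/(-239 + c) = c/246 + 879/(-239 + c) = 879/(-239 + c) + c/246)
p(2193) - 1*(-2793409) = (216234 + 2193² - 239*2193)/(246*(-239 + 2193)) - 1*(-2793409) = (1/246)*(216234 + 4809249 - 524127)/1954 + 2793409 = (1/246)*(1/1954)*4501356 + 2793409 = 375113/40057 + 2793409 = 111895959426/40057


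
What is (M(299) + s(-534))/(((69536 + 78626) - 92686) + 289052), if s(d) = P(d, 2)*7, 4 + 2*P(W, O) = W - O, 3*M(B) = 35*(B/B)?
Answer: -5635/1033584 ≈ -0.0054519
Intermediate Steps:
M(B) = 35/3 (M(B) = (35*(B/B))/3 = (35*1)/3 = (1/3)*35 = 35/3)
P(W, O) = -2 + W/2 - O/2 (P(W, O) = -2 + (W - O)/2 = -2 + (W/2 - O/2) = -2 + W/2 - O/2)
s(d) = -21 + 7*d/2 (s(d) = (-2 + d/2 - 1/2*2)*7 = (-2 + d/2 - 1)*7 = (-3 + d/2)*7 = -21 + 7*d/2)
(M(299) + s(-534))/(((69536 + 78626) - 92686) + 289052) = (35/3 + (-21 + (7/2)*(-534)))/(((69536 + 78626) - 92686) + 289052) = (35/3 + (-21 - 1869))/((148162 - 92686) + 289052) = (35/3 - 1890)/(55476 + 289052) = -5635/3/344528 = -5635/3*1/344528 = -5635/1033584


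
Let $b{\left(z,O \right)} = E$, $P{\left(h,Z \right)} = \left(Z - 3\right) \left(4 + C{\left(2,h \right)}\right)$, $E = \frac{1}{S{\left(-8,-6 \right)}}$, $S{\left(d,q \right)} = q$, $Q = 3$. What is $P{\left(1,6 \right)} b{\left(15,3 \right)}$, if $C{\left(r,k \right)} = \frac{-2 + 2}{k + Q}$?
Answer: $-2$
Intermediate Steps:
$C{\left(r,k \right)} = 0$ ($C{\left(r,k \right)} = \frac{-2 + 2}{k + 3} = \frac{0}{3 + k} = 0$)
$E = - \frac{1}{6}$ ($E = \frac{1}{-6} = - \frac{1}{6} \approx -0.16667$)
$P{\left(h,Z \right)} = -12 + 4 Z$ ($P{\left(h,Z \right)} = \left(Z - 3\right) \left(4 + 0\right) = \left(-3 + Z\right) 4 = -12 + 4 Z$)
$b{\left(z,O \right)} = - \frac{1}{6}$
$P{\left(1,6 \right)} b{\left(15,3 \right)} = \left(-12 + 4 \cdot 6\right) \left(- \frac{1}{6}\right) = \left(-12 + 24\right) \left(- \frac{1}{6}\right) = 12 \left(- \frac{1}{6}\right) = -2$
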